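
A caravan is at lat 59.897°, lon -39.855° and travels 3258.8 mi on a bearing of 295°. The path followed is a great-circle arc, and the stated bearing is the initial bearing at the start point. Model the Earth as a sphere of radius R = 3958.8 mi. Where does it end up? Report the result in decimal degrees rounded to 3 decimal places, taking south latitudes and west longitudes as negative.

The arc subtends δ = 3258.8/3958.8 = 0.823179 rad at the centre.
Converting: φ₁ = 1.045400 rad, θ = 5.148721 rad.
Destination latitude: φ₂ = arcsin( sin φ₁ cos δ + cos φ₁ sin δ cos θ ) = arcsin(0.743631) = 48.042°.
Then Δλ = atan2(-0.333337, 0.036560) = -1.461554 rad, from sin θ sin δ cos φ₁ over cos δ − sin φ₁ sin φ₂.
λ₂ = λ₁ + Δλ = -123.596°.

latitude 48.042°, longitude -123.596°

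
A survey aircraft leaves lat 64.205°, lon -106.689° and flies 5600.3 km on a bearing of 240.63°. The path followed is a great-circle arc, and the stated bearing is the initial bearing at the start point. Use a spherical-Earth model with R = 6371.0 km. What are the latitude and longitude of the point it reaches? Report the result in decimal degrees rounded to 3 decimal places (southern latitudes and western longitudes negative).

Angular distance δ = d/R = 5600.3 / 6371 = 0.879030 rad.
Start latitude φ₁ = 1.120589 rad; initial bearing θ = 4.199786 rad.
Applying the spherical law of cosines for sides, sin φ₂ = sin φ₁ cos δ + cos φ₁ sin δ cos θ = 0.409977, so φ₂ = 24.203°.
For the longitude increment, Δλ = atan2( sin θ sin δ cos φ₁, cos δ − sin φ₁ sin φ₂ ) = atan2(-0.292047, 0.268772) = -47.376°.
λ₂ = λ₁ + Δλ = -154.065°.

latitude 24.203°, longitude -154.065°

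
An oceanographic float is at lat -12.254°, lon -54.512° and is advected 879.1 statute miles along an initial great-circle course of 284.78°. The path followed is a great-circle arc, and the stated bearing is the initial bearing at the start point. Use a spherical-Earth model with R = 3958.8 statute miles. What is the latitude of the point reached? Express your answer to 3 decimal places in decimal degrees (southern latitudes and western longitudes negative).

Central angle δ = d/R = 0.222062 rad.
With φ₁ = -12.254° = -0.213873 rad and θ = 284.78° = 4.970349 rad:
Destination latitude: φ₂ = arcsin( sin φ₁ cos δ + cos φ₁ sin δ cos θ ) = arcsin(-0.152129) = -8.750°.
Then Δλ = atan2(-0.208103, 0.943157) = -0.217165 rad, from sin θ sin δ cos φ₁ over cos δ − sin φ₁ sin φ₂.
λ₂ = -54.512° + -12.443° = -66.955°.

latitude -8.750°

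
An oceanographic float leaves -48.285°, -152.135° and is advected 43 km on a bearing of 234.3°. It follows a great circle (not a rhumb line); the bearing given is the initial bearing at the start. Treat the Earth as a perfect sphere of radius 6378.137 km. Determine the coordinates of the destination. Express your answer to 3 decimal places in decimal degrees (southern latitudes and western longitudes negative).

Angular distance δ = d/R = 43 / 6378.137 = 0.006742 rad.
With φ₁ = -48.285° = -0.842732 rad and θ = 234.3° = 4.089306 rad:
Destination latitude: φ₂ = arcsin( sin φ₁ cos δ + cos φ₁ sin δ cos θ ) = arcsin(-0.749065) = -48.509°.
Δλ = atan2( sin θ sin δ cos φ₁ , cos δ − sin φ₁ sin φ₂ ) = atan2(-0.003643, 0.440827) = -0.008264 rad = -0.473°.
λ₂ = λ₁ + Δλ = -152.608°.

latitude -48.509°, longitude -152.608°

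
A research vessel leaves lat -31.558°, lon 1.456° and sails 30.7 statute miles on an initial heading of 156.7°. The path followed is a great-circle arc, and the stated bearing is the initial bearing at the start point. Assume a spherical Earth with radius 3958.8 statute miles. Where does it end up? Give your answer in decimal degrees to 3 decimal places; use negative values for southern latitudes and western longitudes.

Central angle δ = d/R = 0.007755 rad.
With φ₁ = -31.558° = -0.550791 rad and θ = 156.7° = 2.734931 rad:
Destination latitude: φ₂ = arcsin( sin φ₁ cos δ + cos φ₁ sin δ cos θ ) = arcsin(-0.529415) = -31.966°.
Then Δλ = atan2(0.002614, 0.722895) = 0.003616 rad, from sin θ sin δ cos φ₁ over cos δ − sin φ₁ sin φ₂.
λ₂ = λ₁ + Δλ = 1.663°.

latitude -31.966°, longitude 1.663°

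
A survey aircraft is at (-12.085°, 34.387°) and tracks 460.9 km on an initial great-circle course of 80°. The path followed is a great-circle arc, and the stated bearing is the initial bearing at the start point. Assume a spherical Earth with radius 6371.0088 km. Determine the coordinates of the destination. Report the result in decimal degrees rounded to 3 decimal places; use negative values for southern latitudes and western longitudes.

latitude -11.335°, longitude 38.550°

Central angle δ = d/R = 0.072343 rad.
Start latitude φ₁ = -0.210923 rad; initial bearing θ = 1.396263 rad.
Applying the spherical law of cosines for sides, sin φ₂ = sin φ₁ cos δ + cos φ₁ sin δ cos θ = -0.196542, so φ₂ = -11.335°.
For the longitude increment, Δλ = atan2( sin θ sin δ cos φ₁, cos δ − sin φ₁ sin φ₂ ) = atan2(0.069605, 0.956236) = 4.163°.
λ₂ = λ₁ + Δλ = 38.550°.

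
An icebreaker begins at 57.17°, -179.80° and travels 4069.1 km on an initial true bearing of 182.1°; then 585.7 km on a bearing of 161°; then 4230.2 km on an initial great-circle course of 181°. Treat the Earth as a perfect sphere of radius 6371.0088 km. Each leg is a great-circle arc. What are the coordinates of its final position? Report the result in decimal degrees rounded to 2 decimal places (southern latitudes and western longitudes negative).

Apply the spherical direct solution leg by leg, carrying full precision between legs.
Leg 1: from (57.17°, -179.80°), δ = 4069.1/6371.0088 = 0.638690 rad, θ = 182.1° → φ = 20.59°, λ = 178.86°.
Leg 2: from (20.59°, 178.86°), δ = 585.7/6371.0088 = 0.091932 rad, θ = 161° → φ = 15.60°, λ = -179.36°.
Leg 3: from (15.60°, -179.36°), δ = 4230.2/6371.0088 = 0.663976 rad, θ = 181° → φ = -22.44°, λ = 179.97°.

latitude -22.44°, longitude 179.97°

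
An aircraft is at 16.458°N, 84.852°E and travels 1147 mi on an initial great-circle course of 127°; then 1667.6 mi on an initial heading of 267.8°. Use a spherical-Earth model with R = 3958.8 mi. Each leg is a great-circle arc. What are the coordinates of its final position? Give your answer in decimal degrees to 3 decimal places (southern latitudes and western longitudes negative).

Apply the spherical direct solution leg by leg, carrying full precision between legs.
Leg 1: from (16.458°, 84.852°), δ = 1147/3958.8 = 0.289734 rad, θ = 127° → φ = 6.120°, λ = 98.118°.
Leg 2: from (6.120°, 98.118°), δ = 1667.6/3958.8 = 0.421239 rad, θ = 267.8° → φ = 4.685°, λ = 73.916°.

latitude 4.685°, longitude 73.916°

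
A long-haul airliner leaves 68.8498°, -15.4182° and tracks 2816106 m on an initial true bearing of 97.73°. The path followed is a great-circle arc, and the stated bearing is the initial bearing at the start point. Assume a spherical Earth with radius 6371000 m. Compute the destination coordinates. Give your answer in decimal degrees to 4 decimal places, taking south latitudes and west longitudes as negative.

latitude 55.3098°, longitude 32.7213°

Central angle δ = d/R = 0.442019 rad.
Converting: φ₁ = 1.201656 rad, θ = 1.705710 rad.
Destination latitude: φ₂ = arcsin( sin φ₁ cos δ + cos φ₁ sin δ cos θ ) = arcsin(0.822242) = 55.3098°.
Then Δλ = atan2(0.152941, 0.137036) = 0.840193 rad, from sin θ sin δ cos φ₁ over cos δ − sin φ₁ sin φ₂.
λ₂ = λ₁ + Δλ = 32.7213°.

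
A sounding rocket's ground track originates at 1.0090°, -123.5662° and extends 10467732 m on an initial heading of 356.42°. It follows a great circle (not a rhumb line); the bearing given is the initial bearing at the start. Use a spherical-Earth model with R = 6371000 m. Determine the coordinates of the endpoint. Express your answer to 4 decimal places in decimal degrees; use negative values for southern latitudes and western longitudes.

latitude 83.7314°, longitude 91.2102°

Central angle δ = d/R = 1.643028 rad.
Converting: φ₁ = 0.017610 rad, θ = 6.220703 rad.
Destination latitude: φ₂ = arcsin( sin φ₁ cos δ + cos φ₁ sin δ cos θ ) = arcsin(0.994021) = 83.7314°.
Then Δλ = atan2(-0.062270, -0.089673) = -2.534630 rad, from sin θ sin δ cos φ₁ over cos δ − sin φ₁ sin φ₂.
λ₂ = -123.5662° + -145.2236° = -268.7898°, normalized to (−180°, 180°] → 91.2102°.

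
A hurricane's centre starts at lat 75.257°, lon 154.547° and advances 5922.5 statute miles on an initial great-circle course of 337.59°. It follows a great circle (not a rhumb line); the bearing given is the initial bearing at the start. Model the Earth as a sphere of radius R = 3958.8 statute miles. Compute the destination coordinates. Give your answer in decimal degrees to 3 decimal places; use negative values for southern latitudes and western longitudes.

latitude 17.869°, longitude -1.910°

Central angle δ = d/R = 1.496034 rad.
With φ₁ = 75.257° = 1.313482 rad and θ = 337.59° = 5.892057 rad:
Applying the spherical law of cosines for sides, sin φ₂ = sin φ₁ cos δ + cos φ₁ sin δ cos θ = 0.306841, so φ₂ = 17.869°.
For the longitude increment, Δλ = atan2( sin θ sin δ cos φ₁, cos δ − sin φ₁ sin φ₂ ) = atan2(-0.096746, -0.222047) = -156.457°.
λ₂ = λ₁ + Δλ = -1.910°.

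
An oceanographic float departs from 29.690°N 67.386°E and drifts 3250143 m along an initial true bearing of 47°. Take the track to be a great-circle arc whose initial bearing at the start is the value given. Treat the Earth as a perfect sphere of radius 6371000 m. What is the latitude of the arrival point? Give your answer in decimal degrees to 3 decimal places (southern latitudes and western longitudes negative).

The arc subtends δ = 3250143/6371000 = 0.510146 rad at the centre.
Converting: φ₁ = 0.518188 rad, θ = 0.820305 rad.
sin φ₂ = sin φ₁ cos δ + cos φ₁ sin δ cos θ = (0.495307)(0.872673) + (0.868718)(0.488305)(0.681998) = 0.721544
φ₂ = asin(0.721544) = 0.806030 rad = 46.182°.
Δλ = atan2( sin θ sin δ cos φ₁ , cos δ − sin φ₁ sin φ₂ ) = atan2(0.310240, 0.515287) = 0.541942 rad = 31.051°.
λ₂ = 67.386° + 31.051° = 98.437°.

latitude 46.182°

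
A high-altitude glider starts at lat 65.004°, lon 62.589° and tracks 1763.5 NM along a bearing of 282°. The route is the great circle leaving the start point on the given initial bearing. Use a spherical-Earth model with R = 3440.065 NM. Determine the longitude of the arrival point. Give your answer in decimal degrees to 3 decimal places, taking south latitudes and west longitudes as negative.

δ = 1763.5/3440.065 = 0.512636 rad (29.3719°).
With φ₁ = 65.004° = 1.134534 rad and θ = 282° = 4.921828 rad:
sin φ₂ = sin φ₁ cos δ + cos φ₁ sin δ cos θ = (0.906337)(0.871455) + (0.422555)(0.490476)(0.207912) = 0.832922
φ₂ = asin(0.832922) = 0.984368 rad = 56.400°.
Then Δλ = atan2(-0.202724, 0.116546) = -1.049036 rad, from sin θ sin δ cos φ₁ over cos δ − sin φ₁ sin φ₂.
λ₂ = λ₁ + Δλ = 2.484°.

longitude 2.484°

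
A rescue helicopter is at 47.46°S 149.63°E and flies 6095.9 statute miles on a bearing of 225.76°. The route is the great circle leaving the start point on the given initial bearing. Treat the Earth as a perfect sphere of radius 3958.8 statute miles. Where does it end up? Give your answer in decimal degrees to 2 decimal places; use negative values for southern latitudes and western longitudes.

latitude -29.62°, longitude 25.09°

Central angle δ = d/R = 1.539835 rad.
With φ₁ = -47.46° = -0.828333 rad and θ = 225.76° = 3.940255 rad:
sin φ₂ = sin φ₁ cos δ + cos φ₁ sin δ cos θ = (-0.736806)(0.030956) + (0.676105)(0.999521)(-0.697665) = -0.494277
φ₂ = asin(-0.494277) = -0.517003 rad = -29.62°.
Δλ = atan2( sin θ sin δ cos φ₁ , cos δ − sin φ₁ sin φ₂ ) = atan2(-0.484145, -0.333230) = -2.173617 rad = -124.54°.
λ₂ = λ₁ + Δλ = 25.09°.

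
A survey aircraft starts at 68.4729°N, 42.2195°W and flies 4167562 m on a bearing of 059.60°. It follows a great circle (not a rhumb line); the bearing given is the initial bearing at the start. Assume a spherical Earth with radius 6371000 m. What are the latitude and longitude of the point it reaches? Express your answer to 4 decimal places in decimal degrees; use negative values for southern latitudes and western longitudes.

Angular distance δ = d/R = 4167562 / 6371000 = 0.654146 rad.
Start latitude φ₁ = 1.195078 rad; initial bearing θ = 1.040216 rad.
sin φ₂ = sin φ₁ cos δ + cos φ₁ sin δ cos θ = (0.930244)(0.793568) + (0.366941)(0.608481)(0.506034) = 0.851198
φ₂ = asin(0.851198) = 1.018263 rad = 58.3422°.
Δλ = atan2( sin θ sin δ cos φ₁ , cos δ − sin φ₁ sin φ₂ ) = atan2(0.192579, 0.001746) = 1.561728 rad = 89.4804°.
λ₂ = λ₁ + Δλ = 47.2609°.

latitude 58.3422°, longitude 47.2609°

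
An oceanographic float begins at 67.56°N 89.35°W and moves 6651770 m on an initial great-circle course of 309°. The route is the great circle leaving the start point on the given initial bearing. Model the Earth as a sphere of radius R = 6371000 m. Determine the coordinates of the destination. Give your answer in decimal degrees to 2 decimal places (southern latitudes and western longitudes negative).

δ = 6651770/6371000 = 1.044070 rad (59.8208°).
With φ₁ = 67.56° = 1.179144 rad and θ = 309° = 5.393067 rad:
Applying the spherical law of cosines for sides, sin φ₂ = sin φ₁ cos δ + cos φ₁ sin δ cos θ = 0.672302, so φ₂ = 42.25°.
Δλ = atan2( sin θ sin δ cos φ₁ , cos δ − sin φ₁ sin φ₂ ) = atan2(-0.256440, -0.118689) = -2.004272 rad = -114.84°.
λ₂ = -89.35° + -114.84° = -204.19°, normalized to (−180°, 180°] → 155.81°.

latitude 42.25°, longitude 155.81°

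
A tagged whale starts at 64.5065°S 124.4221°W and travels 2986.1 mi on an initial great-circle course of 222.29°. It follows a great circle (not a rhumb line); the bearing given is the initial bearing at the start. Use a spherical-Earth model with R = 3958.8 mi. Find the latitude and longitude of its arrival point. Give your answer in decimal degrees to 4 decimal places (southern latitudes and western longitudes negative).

δ = 2986.1/3958.8 = 0.754294 rad (43.2179°).
Start latitude φ₁ = -1.125851 rad; initial bearing θ = 3.879692 rad.
sin φ₂ = sin φ₁ cos δ + cos φ₁ sin δ cos θ = (-0.902634)(0.728755) + (0.430409)(0.684775)(-0.739749) = -0.875827
φ₂ = asin(-0.875827) = -1.067147 rad = -61.1430°.
Then Δλ = atan2(-0.198321, -0.061797) = -1.872860 rad, from sin θ sin δ cos φ₁ over cos δ − sin φ₁ sin φ₂.
λ₂ = -124.4221° + -107.3070° = -231.7291°, normalized to (−180°, 180°] → 128.2709°.

latitude -61.1430°, longitude 128.2709°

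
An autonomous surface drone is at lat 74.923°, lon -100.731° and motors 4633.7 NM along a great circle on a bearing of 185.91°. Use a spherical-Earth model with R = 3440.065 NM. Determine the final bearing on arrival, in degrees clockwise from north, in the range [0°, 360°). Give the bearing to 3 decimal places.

Central angle δ = d/R = 1.346980 rad.
Converting: φ₁ = 1.307653 rad, θ = 3.244742 rad.
Applying the spherical law of cosines for sides, sin φ₂ = sin φ₁ cos δ + cos φ₁ sin δ cos θ = -0.037969, so φ₂ = -2.176°.
Then Δλ = atan2(-0.026115, 0.258614) = -0.100640 rad, from sin θ sin δ cos φ₁ over cos δ − sin φ₁ sin φ₂.
Hence λ₂ = -100.731° + -5.766° = -106.497°.
The forward bearing on arrival equals the back-azimuth from the destination plus 180°.
Back-azimuth from P₂ (-2.176°, -106.497°) to P₁ (74.923°, -100.731°), with Δλ' = λ₁ − λ₂ = 5.766°: atan2( sin Δλ' cos φ₁ , cos φ₂ sin φ₁ − sin φ₂ cos φ₁ cos Δλ' ) = 1.536°.
Final bearing = (1.536° + 180°) mod 360° = 181.536°.

final bearing 181.536°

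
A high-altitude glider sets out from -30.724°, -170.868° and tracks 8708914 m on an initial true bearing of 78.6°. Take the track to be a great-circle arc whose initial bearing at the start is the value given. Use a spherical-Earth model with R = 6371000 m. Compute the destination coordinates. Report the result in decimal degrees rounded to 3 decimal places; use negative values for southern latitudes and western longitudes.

δ = 8708914/6371000 = 1.366962 rad (78.3211°).
Start latitude φ₁ = -0.536235 rad; initial bearing θ = 1.371829 rad.
Applying the spherical law of cosines for sides, sin φ₂ = sin φ₁ cos δ + cos φ₁ sin δ cos θ = 0.062976, so φ₂ = 3.611°.
For the longitude increment, Δλ = atan2( sin θ sin δ cos φ₁, cos δ − sin φ₁ sin φ₂ ) = atan2(0.825233, 0.234601) = 74.130°.
λ₂ = -170.868° + 74.130° = -96.738°.

latitude 3.611°, longitude -96.738°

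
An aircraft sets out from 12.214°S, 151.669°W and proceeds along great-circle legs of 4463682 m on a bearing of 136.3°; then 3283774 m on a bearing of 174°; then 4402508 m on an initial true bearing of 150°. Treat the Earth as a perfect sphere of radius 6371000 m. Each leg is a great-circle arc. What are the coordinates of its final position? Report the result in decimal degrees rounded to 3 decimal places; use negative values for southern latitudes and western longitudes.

Apply the spherical direct solution leg by leg, carrying full precision between legs.
Leg 1: from (-12.214°, -151.669°), δ = 4463682/6371000 = 0.700625 rad, θ = 136.3° → φ = -38.117°, λ = -117.188°.
Leg 2: from (-38.117°, -117.188°), δ = 3283774/6371000 = 0.515425 rad, θ = 174° → φ = -67.331°, λ = -109.505°.
Leg 3: from (-67.331°, -109.505°), δ = 4402508/6371000 = 0.691023 rad, θ = 150° → φ = -67.486°, λ = 14.168°.

latitude -67.486°, longitude 14.168°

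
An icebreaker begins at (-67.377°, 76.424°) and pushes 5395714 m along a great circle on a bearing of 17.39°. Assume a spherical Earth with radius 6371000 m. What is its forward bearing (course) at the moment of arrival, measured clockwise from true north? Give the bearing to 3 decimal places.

final bearing 7.012°

δ = 5395714/6371000 = 0.846918 rad (48.5248°).
Start latitude φ₁ = -1.175950 rad; initial bearing θ = 0.303513 rad.
Destination latitude: φ₂ = arcsin( sin φ₁ cos δ + cos φ₁ sin δ cos θ ) = arcsin(-0.336301) = -19.652°.
Δλ = atan2( sin θ sin δ cos φ₁ , cos δ − sin φ₁ sin φ₂ ) = atan2(0.086138, 0.351871) = 0.240079 rad = 13.755°.
λ₂ = 76.424° + 13.755° = 90.179°.
The forward bearing on arrival equals the back-azimuth from the destination plus 180°.
Back-azimuth from P₂ (-19.652°, 90.179°) to P₁ (-67.377°, 76.424°), with Δλ' = λ₁ − λ₂ = -13.755°: atan2( sin Δλ' cos φ₁ , cos φ₂ sin φ₁ − sin φ₂ cos φ₁ cos Δλ' ) = 187.012°.
Final bearing = (187.012° + 180°) mod 360° = 7.012°.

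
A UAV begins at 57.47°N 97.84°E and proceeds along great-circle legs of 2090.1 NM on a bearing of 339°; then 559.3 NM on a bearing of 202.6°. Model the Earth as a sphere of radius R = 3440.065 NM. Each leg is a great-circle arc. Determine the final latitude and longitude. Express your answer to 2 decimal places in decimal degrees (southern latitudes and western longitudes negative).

latitude 69.28°, longitude -4.48°

Apply the spherical direct solution leg by leg, carrying full precision between legs.
Leg 1: from (57.47°, 97.84°), δ = 2090.1/3440.065 = 0.607576 rad, θ = 339° → φ = 78.19°, λ = 5.65°.
Leg 2: from (78.19°, 5.65°), δ = 559.3/3440.065 = 0.162584 rad, θ = 202.6° → φ = 69.28°, λ = -4.48°.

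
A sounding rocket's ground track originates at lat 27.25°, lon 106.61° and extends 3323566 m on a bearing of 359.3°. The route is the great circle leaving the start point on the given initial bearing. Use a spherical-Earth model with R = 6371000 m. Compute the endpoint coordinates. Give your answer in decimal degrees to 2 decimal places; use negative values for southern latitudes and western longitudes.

latitude 57.14°, longitude 105.97°

Central angle δ = d/R = 0.521671 rad.
Start latitude φ₁ = 0.475602 rad; initial bearing θ = 6.270968 rad.
Destination latitude: φ₂ = arcsin( sin φ₁ cos δ + cos φ₁ sin δ cos θ ) = arcsin(0.839962) = 57.14°.
Δλ = atan2( sin θ sin δ cos φ₁ , cos δ − sin φ₁ sin φ₂ ) = atan2(-0.005412, 0.482391) = -0.011220 rad = -0.64°.
Hence λ₂ = 106.61° + -0.64° = 105.97°.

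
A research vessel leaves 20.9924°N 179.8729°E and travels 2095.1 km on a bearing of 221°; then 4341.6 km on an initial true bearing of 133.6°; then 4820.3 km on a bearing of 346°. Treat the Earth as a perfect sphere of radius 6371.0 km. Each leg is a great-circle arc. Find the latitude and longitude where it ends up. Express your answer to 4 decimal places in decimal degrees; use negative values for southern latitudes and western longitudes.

Apply the spherical direct solution leg by leg, carrying full precision between legs.
Leg 1: from (20.9924°, 179.8729°), δ = 2095.1/6371 = 0.328849 rad, θ = 221° → φ = 6.4011°, λ = 167.5626°.
Leg 2: from (6.4011°, 167.5626°), δ = 4341.6/6371 = 0.681463 rad, θ = 133.6° → φ = -20.1889°, λ = -163.3568°.
Leg 3: from (-20.1889°, -163.3568°), δ = 4820.3/6371 = 0.756600 rad, θ = 346° → φ = 21.9736°, λ = -173.6728°.

latitude 21.9736°, longitude -173.6728°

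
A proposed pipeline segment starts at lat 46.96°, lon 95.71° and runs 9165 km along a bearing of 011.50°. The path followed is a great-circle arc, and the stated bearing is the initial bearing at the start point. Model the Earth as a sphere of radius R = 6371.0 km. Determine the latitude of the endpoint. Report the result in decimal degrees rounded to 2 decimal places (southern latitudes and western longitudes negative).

latitude 49.41°

Central angle δ = d/R = 1.438550 rad.
Converting: φ₁ = 0.819607 rad, θ = 0.200713 rad.
Destination latitude: φ₂ = arcsin( sin φ₁ cos δ + cos φ₁ sin δ cos θ ) = arcsin(0.759342) = 49.41°.
Δλ = atan2( sin θ sin δ cos φ₁ , cos δ − sin φ₁ sin φ₂ ) = atan2(0.134882, -0.423124) = 2.833000 rad = 162.32°.
λ₂ = 95.71° + 162.32° = 258.03°, normalized to (−180°, 180°] → -101.97°.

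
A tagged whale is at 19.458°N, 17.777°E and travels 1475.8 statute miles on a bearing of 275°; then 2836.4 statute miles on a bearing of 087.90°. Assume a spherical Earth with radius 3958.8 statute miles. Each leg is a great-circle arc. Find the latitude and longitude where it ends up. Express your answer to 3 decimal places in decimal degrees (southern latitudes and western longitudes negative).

Apply the spherical direct solution leg by leg, carrying full precision between legs.
Leg 1: from (19.458°, 17.777°), δ = 1475.8/3958.8 = 0.372790 rad, θ = 275° → φ = 19.887°, λ = -4.919°.
Leg 2: from (19.887°, -4.919°), δ = 2836.4/3958.8 = 0.716480 rad, θ = 87.9° → φ = 16.210°, λ = 38.196°.

latitude 16.210°, longitude 38.196°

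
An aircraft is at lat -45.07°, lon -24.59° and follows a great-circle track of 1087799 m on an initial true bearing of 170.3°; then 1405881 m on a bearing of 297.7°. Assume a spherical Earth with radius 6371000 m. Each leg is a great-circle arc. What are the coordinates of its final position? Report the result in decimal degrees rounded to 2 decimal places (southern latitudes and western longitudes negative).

Apply the spherical direct solution leg by leg, carrying full precision between legs.
Leg 1: from (-45.07°, -24.59°), δ = 1087799/6371000 = 0.170742 rad, θ = 170.3° → φ = -54.68°, λ = -21.75°.
Leg 2: from (-54.68°, -21.75°), δ = 1405881/6371000 = 0.220669 rad, θ = 297.7° → φ = -47.51°, λ = -38.42°.

latitude -47.51°, longitude -38.42°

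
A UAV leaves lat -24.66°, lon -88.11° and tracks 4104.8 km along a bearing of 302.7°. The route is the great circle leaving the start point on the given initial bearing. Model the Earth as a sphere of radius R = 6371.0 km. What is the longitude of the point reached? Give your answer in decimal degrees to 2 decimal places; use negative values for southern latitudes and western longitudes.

longitude -118.50°

Angular distance δ = d/R = 4104.8 / 6371 = 0.644294 rad.
Start latitude φ₁ = -0.430398 rad; initial bearing θ = 5.283112 rad.
sin φ₂ = sin φ₁ cos δ + cos φ₁ sin δ cos θ = (-0.417233)(0.799524) + (0.908800)(0.600634)(0.540240) = -0.038694
φ₂ = asin(-0.038694) = -0.038703 rad = -2.22°.
Then Δλ = atan2(-0.459344, 0.783379) = -0.530331 rad, from sin θ sin δ cos φ₁ over cos δ − sin φ₁ sin φ₂.
Hence λ₂ = -88.11° + -30.39° = -118.50°.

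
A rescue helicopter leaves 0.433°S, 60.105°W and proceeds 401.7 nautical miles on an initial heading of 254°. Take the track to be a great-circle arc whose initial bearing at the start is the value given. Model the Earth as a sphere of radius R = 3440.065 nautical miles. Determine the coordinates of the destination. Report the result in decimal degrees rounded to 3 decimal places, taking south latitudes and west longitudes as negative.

δ = 401.7/3440.065 = 0.116771 rad (6.6905°).
With φ₁ = -0.433° = -0.007557 rad and θ = 254° = 4.433136 rad:
Destination latitude: φ₂ = arcsin( sin φ₁ cos δ + cos φ₁ sin δ cos θ ) = arcsin(-0.039618) = -2.271°.
For the longitude increment, Δλ = atan2( sin θ sin δ cos φ₁, cos δ − sin φ₁ sin φ₂ ) = atan2(-0.111989, 0.992891) = -6.435°.
λ₂ = -60.105° + -6.435° = -66.540°.

latitude -2.271°, longitude -66.540°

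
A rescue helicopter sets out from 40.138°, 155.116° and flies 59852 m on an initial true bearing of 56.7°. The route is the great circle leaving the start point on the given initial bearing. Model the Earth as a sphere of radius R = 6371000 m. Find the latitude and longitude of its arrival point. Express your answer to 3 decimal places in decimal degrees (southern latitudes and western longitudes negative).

latitude 40.432°, longitude 155.707°

Angular distance δ = d/R = 59852 / 6371000 = 0.009394 rad.
Converting: φ₁ = 0.700540 rad, θ = 0.989602 rad.
sin φ₂ = sin φ₁ cos δ + cos φ₁ sin δ cos θ = (0.644631)(0.999956) + (0.764494)(0.009394)(0.549023) = 0.648545
φ₂ = asin(0.648545) = 0.705672 rad = 40.432°.
Δλ = atan2( sin θ sin δ cos φ₁ , cos δ − sin φ₁ sin φ₂ ) = atan2(0.006003, 0.581884) = 0.010316 rad = 0.591°.
Hence λ₂ = 155.116° + 0.591° = 155.707°.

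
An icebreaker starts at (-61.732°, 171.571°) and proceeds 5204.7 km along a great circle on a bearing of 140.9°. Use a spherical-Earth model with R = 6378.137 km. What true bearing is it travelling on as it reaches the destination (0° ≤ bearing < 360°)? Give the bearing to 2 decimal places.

final bearing 37.46°

δ = 5204.7/6378.137 = 0.816022 rad (46.7546°).
Converting: φ₁ = -1.077427 rad, θ = 2.459169 rad.
Destination latitude: φ₂ = arcsin( sin φ₁ cos δ + cos φ₁ sin δ cos θ ) = arcsin(-0.871138) = -60.591°.
Then Δλ = atan2(0.217571, -0.082124) = 1.931720 rad, from sin θ sin δ cos φ₁ over cos δ − sin φ₁ sin φ₂.
λ₂ = 171.571° + 110.679° = 282.250°, normalized to (−180°, 180°] → -77.750°.
The forward bearing on arrival equals the back-azimuth from the destination plus 180°.
Back-azimuth from P₂ (-60.59°, -77.75°) to P₁ (-61.73°, 171.57°), with Δλ' = λ₁ − λ₂ = 249.32°: atan2( sin Δλ' cos φ₁ , cos φ₂ sin φ₁ − sin φ₂ cos φ₁ cos Δλ' ) = 217.46°.
Final bearing = (217.46° + 180°) mod 360° = 37.46°.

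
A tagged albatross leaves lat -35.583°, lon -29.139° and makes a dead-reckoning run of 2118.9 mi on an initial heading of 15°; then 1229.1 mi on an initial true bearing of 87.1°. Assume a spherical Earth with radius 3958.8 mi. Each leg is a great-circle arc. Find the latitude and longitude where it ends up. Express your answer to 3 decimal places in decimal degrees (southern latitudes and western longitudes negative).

latitude -4.570°, longitude -3.691°

Apply the spherical direct solution leg by leg, carrying full precision between legs.
Leg 1: from (-35.583°, -29.139°), δ = 2118.9/3958.8 = 0.535238 rad, θ = 15° → φ = -5.729°, λ = -21.515°.
Leg 2: from (-5.729°, -21.515°), δ = 1229.1/3958.8 = 0.310473 rad, θ = 87.1° → φ = -4.570°, λ = -3.691°.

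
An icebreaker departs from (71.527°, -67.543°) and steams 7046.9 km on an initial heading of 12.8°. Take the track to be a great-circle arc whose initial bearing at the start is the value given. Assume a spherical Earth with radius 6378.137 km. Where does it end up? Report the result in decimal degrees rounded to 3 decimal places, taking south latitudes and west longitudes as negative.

latitude 44.601°, longitude 96.317°

Angular distance δ = d/R = 7046.9 / 6378.137 = 1.104852 rad.
With φ₁ = 71.527° = 1.248382 rad and θ = 12.8° = 0.223402 rad:
sin φ₂ = sin φ₁ cos δ + cos φ₁ sin δ cos θ = (0.948473)(0.449266) + (0.316858)(0.893398)(0.975149) = 0.702162
φ₂ = asin(0.702162) = 0.778430 rad = 44.601°.
Δλ = atan2( sin θ sin δ cos φ₁ , cos δ − sin φ₁ sin φ₂ ) = atan2(0.062716, -0.216716) = 2.859895 rad = 163.860°.
λ₂ = -67.543° + 163.860° = 96.317°.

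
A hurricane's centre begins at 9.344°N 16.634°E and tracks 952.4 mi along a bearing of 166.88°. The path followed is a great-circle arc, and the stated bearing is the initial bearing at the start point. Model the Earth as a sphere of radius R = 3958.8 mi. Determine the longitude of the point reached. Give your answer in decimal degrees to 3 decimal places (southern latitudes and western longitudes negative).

Angular distance δ = d/R = 952.4 / 3958.8 = 0.240578 rad.
Start latitude φ₁ = 0.163084 rad; initial bearing θ = 2.912605 rad.
Applying the spherical law of cosines for sides, sin φ₂ = sin φ₁ cos δ + cos φ₁ sin δ cos θ = -0.071280, so φ₂ = -4.088°.
For the longitude increment, Δλ = atan2( sin θ sin δ cos φ₁, cos δ − sin φ₁ sin φ₂ ) = atan2(0.053366, 0.982774) = 3.108°.
Hence λ₂ = 16.634° + 3.108° = 19.742°.

longitude 19.742°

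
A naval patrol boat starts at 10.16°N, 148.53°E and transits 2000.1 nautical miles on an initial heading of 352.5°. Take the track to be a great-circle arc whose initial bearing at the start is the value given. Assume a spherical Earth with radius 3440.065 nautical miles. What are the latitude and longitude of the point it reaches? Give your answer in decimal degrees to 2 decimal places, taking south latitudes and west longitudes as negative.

δ = 2000.1/3440.065 = 0.581413 rad (33.3125°).
Converting: φ₁ = 0.177325 rad, θ = 6.152286 rad.
Destination latitude: φ₂ = arcsin( sin φ₁ cos δ + cos φ₁ sin δ cos θ ) = arcsin(0.683382) = 43.11°.
Δλ = atan2( sin θ sin δ cos φ₁ , cos δ − sin φ₁ sin φ₂ ) = atan2(-0.070562, 0.715140) = -0.098350 rad = -5.64°.
λ₂ = 148.53° + -5.64° = 142.89°.

latitude 43.11°, longitude 142.89°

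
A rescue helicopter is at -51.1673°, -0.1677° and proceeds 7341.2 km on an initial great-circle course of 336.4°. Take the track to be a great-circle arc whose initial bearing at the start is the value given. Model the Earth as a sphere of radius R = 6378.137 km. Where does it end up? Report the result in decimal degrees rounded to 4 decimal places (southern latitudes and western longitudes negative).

Central angle δ = d/R = 1.150994 rad.
With φ₁ = -51.1673° = -0.893038 rad and θ = 336.4° = 5.871288 rad:
Destination latitude: φ₂ = arcsin( sin φ₁ cos δ + cos φ₁ sin δ cos θ ) = arcsin(0.207214) = 11.9592°.
For the longitude increment, Δλ = atan2( sin θ sin δ cos φ₁, cos δ − sin φ₁ sin φ₂ ) = atan2(-0.229241, 0.568996) = -21.9438°.
λ₂ = -0.1677° + -21.9438° = -22.1115°.

latitude 11.9592°, longitude -22.1115°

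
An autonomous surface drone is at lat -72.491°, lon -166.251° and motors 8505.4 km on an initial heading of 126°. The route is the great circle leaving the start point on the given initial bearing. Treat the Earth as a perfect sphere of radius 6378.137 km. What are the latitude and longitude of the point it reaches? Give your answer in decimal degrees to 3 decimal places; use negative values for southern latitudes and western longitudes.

latitude -23.331°, longitude -45.163°

δ = 8505.4/6378.137 = 1.333524 rad (76.4053°).
With φ₁ = -72.491° = -1.265207 rad and θ = 126° = 2.199115 rad:
sin φ₂ = sin φ₁ cos δ + cos φ₁ sin δ cos θ = (-0.953670)(0.235052) + (0.300856)(0.971983)(-0.587785) = -0.396046
φ₂ = asin(-0.396046) = -0.407207 rad = -23.331°.
Then Δλ = atan2(0.236578, -0.142645) = 2.113383 rad, from sin θ sin δ cos φ₁ over cos δ − sin φ₁ sin φ₂.
Hence λ₂ = -166.251° + 121.088° = -45.163°.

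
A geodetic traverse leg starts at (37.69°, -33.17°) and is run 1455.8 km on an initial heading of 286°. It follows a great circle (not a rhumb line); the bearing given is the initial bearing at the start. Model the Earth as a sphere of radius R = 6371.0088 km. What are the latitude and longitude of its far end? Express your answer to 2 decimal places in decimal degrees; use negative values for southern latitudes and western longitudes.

latitude 40.16°, longitude -49.72°

Angular distance δ = d/R = 1455.8 / 6371.0088 = 0.228504 rad.
With φ₁ = 37.69° = 0.657815 rad and θ = 286° = 4.991642 rad:
sin φ₂ = sin φ₁ cos δ + cos φ₁ sin δ cos θ = (0.611389)(0.974006) + (0.791330)(0.226521)(0.275637) = 0.644905
φ₂ = asin(0.644905) = 0.700900 rad = 40.16°.
For the longitude increment, Δλ = atan2( sin θ sin δ cos φ₁, cos δ − sin φ₁ sin φ₂ ) = atan2(-0.172309, 0.579718) = -16.55°.
λ₂ = λ₁ + Δλ = -49.72°.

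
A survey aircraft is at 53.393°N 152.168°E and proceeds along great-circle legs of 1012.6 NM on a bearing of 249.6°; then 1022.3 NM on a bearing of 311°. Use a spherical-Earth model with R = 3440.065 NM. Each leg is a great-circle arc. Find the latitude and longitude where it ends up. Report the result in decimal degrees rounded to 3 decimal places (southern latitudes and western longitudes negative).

latitude 54.348°, longitude 107.243°

Apply the spherical direct solution leg by leg, carrying full precision between legs.
Leg 1: from (53.393°, 152.168°), δ = 1012.6/3440.065 = 0.294355 rad, θ = 249.6° → φ = 45.065°, λ = 129.524°.
Leg 2: from (45.065°, 129.524°), δ = 1022.3/3440.065 = 0.297175 rad, θ = 311° → φ = 54.348°, λ = 107.243°.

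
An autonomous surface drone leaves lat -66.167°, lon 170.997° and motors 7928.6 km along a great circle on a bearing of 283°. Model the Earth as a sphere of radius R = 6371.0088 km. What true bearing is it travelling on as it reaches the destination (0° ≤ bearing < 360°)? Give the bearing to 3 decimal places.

The arc subtends δ = 7928.6/6371.0088 = 1.244481 rad at the centre.
With φ₁ = -66.167° = -1.154832 rad and θ = 283° = 4.939282 rad:
Destination latitude: φ₂ = arcsin( sin φ₁ cos δ + cos φ₁ sin δ cos θ ) = arcsin(-0.207120) = -11.954°.
Then Δλ = atan2(-0.372939, 0.131096) = -1.232767 rad, from sin θ sin δ cos φ₁ over cos δ − sin φ₁ sin φ₂.
λ₂ = λ₁ + Δλ = 100.365°.
The forward bearing on arrival equals the back-azimuth from the destination plus 180°.
Back-azimuth from P₂ (-11.954°, 100.365°) to P₁ (-66.167°, 170.997°), with Δλ' = λ₁ − λ₂ = 70.632°: atan2( sin Δλ' cos φ₁ , cos φ₂ sin φ₁ − sin φ₂ cos φ₁ cos Δλ' ) = 156.269°.
Final bearing = (156.269° + 180°) mod 360° = 336.269°.

final bearing 336.269°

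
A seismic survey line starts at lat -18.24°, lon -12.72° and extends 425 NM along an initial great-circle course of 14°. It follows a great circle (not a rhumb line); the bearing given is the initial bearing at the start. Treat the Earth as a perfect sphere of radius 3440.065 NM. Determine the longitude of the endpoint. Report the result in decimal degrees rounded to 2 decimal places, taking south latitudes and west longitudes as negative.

longitude -10.98°

The arc subtends δ = 425/3440.065 = 0.123544 rad at the centre.
Start latitude φ₁ = -0.318348 rad; initial bearing θ = 0.244346 rad.
sin φ₂ = sin φ₁ cos δ + cos φ₁ sin δ cos θ = (-0.312998)(0.992378) + (0.949754)(0.123230)(0.970296) = -0.197051
φ₂ = asin(-0.197051) = -0.198349 rad = -11.36°.
For the longitude increment, Δλ = atan2( sin θ sin δ cos φ₁, cos δ − sin φ₁ sin φ₂ ) = atan2(0.028314, 0.930702) = 1.74°.
Hence λ₂ = -12.72° + 1.74° = -10.98°.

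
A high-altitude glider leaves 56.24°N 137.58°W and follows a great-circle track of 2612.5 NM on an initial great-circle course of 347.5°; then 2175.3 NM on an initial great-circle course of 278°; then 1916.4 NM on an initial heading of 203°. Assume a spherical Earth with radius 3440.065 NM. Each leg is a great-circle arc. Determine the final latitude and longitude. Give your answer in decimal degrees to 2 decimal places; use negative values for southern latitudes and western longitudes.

latitude 23.28°, longitude -7.77°

Apply the spherical direct solution leg by leg, carrying full precision between legs.
Leg 1: from (56.24°, -137.58°), δ = 2612.5/3440.065 = 0.759433 rad, θ = 347.5° → φ = 77.55°, λ = 86.14°.
Leg 2: from (77.55°, 86.14°), δ = 2175.3/3440.065 = 0.632343 rad, θ = 278° → φ = 53.65°, λ = 5.23°.
Leg 3: from (53.65°, 5.23°), δ = 1916.4/3440.065 = 0.557082 rad, θ = 203° → φ = 23.28°, λ = -7.77°.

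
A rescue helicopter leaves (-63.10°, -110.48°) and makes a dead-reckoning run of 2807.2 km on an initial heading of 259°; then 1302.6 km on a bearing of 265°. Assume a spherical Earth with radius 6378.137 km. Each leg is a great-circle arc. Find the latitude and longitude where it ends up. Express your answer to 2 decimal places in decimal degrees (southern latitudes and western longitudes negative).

Apply the spherical direct solution leg by leg, carrying full precision between legs.
Leg 1: from (-63.10°, -110.48°), δ = 2807.2/6378.137 = 0.440129 rad, θ = 259° → φ = -57.52°, λ = -161.63°.
Leg 2: from (-57.52°, -161.63°), δ = 1302.6/6378.137 = 0.204229 rad, θ = 265° → φ = -56.67°, λ = 176.79°.

latitude -56.67°, longitude 176.79°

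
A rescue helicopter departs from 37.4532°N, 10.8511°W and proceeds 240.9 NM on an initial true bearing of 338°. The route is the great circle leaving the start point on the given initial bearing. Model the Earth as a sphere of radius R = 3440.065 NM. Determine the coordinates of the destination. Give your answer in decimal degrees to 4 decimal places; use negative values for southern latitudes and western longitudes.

latitude 41.1570°, longitude -12.8462°

The arc subtends δ = 240.9/3440.065 = 0.070028 rad at the centre.
Start latitude φ₁ = 0.653682 rad; initial bearing θ = 5.899213 rad.
sin φ₂ = sin φ₁ cos δ + cos φ₁ sin δ cos θ = (0.608113)(0.997549) + (0.793850)(0.069971)(0.927184) = 0.658124
φ₂ = asin(0.658124) = 0.718325 rad = 41.1570°.
Δλ = atan2( sin θ sin δ cos φ₁ , cos δ − sin φ₁ sin φ₂ ) = atan2(-0.020808, 0.597335) = -0.034821 rad = -1.9951°.
λ₂ = λ₁ + Δλ = -12.8462°.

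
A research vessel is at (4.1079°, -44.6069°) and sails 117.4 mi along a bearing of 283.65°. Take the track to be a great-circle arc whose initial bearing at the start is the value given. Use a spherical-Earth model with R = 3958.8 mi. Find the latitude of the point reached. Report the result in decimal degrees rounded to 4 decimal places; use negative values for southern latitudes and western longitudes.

The arc subtends δ = 117.4/3958.8 = 0.029655 rad at the centre.
With φ₁ = 4.1079° = 0.071696 rad and θ = 283.65° = 4.950626 rad:
sin φ₂ = sin φ₁ cos δ + cos φ₁ sin δ cos θ = (0.071635)(0.999560) + (0.997431)(0.029651)(0.235990) = 0.078583
φ₂ = asin(0.078583) = 0.078664 rad = 4.5071°.
For the longitude increment, Δλ = atan2( sin θ sin δ cos φ₁, cos δ − sin φ₁ sin φ₂ ) = atan2(-0.028740, 0.993931) = -1.6563°.
λ₂ = -44.6069° + -1.6563° = -46.2632°.

latitude 4.5071°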